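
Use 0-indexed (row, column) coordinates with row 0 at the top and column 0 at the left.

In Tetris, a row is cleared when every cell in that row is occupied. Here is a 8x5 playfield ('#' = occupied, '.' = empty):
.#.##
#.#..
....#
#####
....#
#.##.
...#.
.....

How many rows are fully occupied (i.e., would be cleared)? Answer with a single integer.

Check each row:
  row 0: 2 empty cells -> not full
  row 1: 3 empty cells -> not full
  row 2: 4 empty cells -> not full
  row 3: 0 empty cells -> FULL (clear)
  row 4: 4 empty cells -> not full
  row 5: 2 empty cells -> not full
  row 6: 4 empty cells -> not full
  row 7: 5 empty cells -> not full
Total rows cleared: 1

Answer: 1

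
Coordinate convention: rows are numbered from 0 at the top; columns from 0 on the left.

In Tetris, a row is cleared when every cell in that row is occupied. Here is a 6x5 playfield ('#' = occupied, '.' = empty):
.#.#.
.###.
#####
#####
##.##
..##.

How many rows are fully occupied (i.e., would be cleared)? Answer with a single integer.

Answer: 2

Derivation:
Check each row:
  row 0: 3 empty cells -> not full
  row 1: 2 empty cells -> not full
  row 2: 0 empty cells -> FULL (clear)
  row 3: 0 empty cells -> FULL (clear)
  row 4: 1 empty cell -> not full
  row 5: 3 empty cells -> not full
Total rows cleared: 2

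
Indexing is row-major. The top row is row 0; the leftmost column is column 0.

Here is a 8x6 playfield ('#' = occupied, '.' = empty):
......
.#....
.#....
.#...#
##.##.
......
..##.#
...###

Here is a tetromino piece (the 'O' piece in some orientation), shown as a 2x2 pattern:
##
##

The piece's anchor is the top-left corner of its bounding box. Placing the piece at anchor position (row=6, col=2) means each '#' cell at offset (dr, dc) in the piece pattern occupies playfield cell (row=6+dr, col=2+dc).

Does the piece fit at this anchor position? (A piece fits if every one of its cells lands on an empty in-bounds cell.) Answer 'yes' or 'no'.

Check each piece cell at anchor (6, 2):
  offset (0,0) -> (6,2): occupied ('#') -> FAIL
  offset (0,1) -> (6,3): occupied ('#') -> FAIL
  offset (1,0) -> (7,2): empty -> OK
  offset (1,1) -> (7,3): occupied ('#') -> FAIL
All cells valid: no

Answer: no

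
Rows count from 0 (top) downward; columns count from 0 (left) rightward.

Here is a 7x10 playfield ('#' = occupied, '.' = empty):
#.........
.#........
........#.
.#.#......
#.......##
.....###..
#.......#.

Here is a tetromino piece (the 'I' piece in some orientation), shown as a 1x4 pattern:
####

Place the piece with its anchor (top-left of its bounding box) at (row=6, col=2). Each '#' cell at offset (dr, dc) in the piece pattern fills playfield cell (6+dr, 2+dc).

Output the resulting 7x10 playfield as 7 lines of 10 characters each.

Fill (6+0,2+0) = (6,2)
Fill (6+0,2+1) = (6,3)
Fill (6+0,2+2) = (6,4)
Fill (6+0,2+3) = (6,5)

Answer: #.........
.#........
........#.
.#.#......
#.......##
.....###..
#.####..#.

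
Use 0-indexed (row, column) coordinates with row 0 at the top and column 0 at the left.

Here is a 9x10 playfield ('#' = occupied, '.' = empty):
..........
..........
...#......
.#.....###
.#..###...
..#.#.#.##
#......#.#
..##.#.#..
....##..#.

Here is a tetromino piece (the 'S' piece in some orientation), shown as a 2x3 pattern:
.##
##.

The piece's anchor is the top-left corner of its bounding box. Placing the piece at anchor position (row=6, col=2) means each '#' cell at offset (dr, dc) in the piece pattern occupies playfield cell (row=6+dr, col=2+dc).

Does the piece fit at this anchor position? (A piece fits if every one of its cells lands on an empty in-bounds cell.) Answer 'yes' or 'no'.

Answer: no

Derivation:
Check each piece cell at anchor (6, 2):
  offset (0,1) -> (6,3): empty -> OK
  offset (0,2) -> (6,4): empty -> OK
  offset (1,0) -> (7,2): occupied ('#') -> FAIL
  offset (1,1) -> (7,3): occupied ('#') -> FAIL
All cells valid: no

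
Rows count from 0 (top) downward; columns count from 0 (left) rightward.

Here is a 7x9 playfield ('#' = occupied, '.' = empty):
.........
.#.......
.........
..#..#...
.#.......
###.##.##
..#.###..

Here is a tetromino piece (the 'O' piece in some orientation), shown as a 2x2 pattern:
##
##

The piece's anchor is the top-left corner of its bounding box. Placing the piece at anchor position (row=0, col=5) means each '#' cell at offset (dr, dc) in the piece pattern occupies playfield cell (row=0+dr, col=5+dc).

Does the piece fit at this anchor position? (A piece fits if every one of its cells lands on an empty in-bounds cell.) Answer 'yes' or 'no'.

Check each piece cell at anchor (0, 5):
  offset (0,0) -> (0,5): empty -> OK
  offset (0,1) -> (0,6): empty -> OK
  offset (1,0) -> (1,5): empty -> OK
  offset (1,1) -> (1,6): empty -> OK
All cells valid: yes

Answer: yes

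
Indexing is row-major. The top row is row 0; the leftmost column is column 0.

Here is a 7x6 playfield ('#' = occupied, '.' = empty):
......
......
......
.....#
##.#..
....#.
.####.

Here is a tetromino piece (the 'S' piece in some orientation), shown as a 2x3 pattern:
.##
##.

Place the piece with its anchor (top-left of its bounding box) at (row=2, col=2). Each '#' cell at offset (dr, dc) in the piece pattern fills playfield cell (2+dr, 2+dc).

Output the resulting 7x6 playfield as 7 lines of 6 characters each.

Answer: ......
......
...##.
..##.#
##.#..
....#.
.####.

Derivation:
Fill (2+0,2+1) = (2,3)
Fill (2+0,2+2) = (2,4)
Fill (2+1,2+0) = (3,2)
Fill (2+1,2+1) = (3,3)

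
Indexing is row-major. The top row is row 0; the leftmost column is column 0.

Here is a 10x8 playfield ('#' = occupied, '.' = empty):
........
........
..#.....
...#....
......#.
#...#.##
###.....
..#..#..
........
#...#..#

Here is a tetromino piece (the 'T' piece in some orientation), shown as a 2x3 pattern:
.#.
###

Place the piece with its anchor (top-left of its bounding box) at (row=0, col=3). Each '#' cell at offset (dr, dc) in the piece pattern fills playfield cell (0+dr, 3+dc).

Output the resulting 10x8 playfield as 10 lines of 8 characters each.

Answer: ....#...
...###..
..#.....
...#....
......#.
#...#.##
###.....
..#..#..
........
#...#..#

Derivation:
Fill (0+0,3+1) = (0,4)
Fill (0+1,3+0) = (1,3)
Fill (0+1,3+1) = (1,4)
Fill (0+1,3+2) = (1,5)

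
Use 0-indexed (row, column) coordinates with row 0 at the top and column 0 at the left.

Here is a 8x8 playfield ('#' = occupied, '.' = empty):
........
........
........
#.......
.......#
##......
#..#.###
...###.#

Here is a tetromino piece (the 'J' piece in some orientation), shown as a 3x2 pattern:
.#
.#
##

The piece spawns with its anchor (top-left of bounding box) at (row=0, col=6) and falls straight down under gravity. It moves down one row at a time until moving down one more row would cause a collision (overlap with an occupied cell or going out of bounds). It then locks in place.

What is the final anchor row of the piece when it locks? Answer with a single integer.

Answer: 1

Derivation:
Spawn at (row=0, col=6). Try each row:
  row 0: fits
  row 1: fits
  row 2: blocked -> lock at row 1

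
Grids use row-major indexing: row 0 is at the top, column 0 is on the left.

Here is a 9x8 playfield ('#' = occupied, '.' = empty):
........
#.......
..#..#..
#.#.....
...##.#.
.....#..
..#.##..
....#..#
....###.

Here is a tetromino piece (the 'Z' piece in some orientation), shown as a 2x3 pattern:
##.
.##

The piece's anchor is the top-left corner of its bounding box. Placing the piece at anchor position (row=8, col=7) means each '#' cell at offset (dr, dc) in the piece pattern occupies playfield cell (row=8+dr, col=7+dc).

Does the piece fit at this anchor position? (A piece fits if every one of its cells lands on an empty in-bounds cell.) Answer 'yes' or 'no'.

Check each piece cell at anchor (8, 7):
  offset (0,0) -> (8,7): empty -> OK
  offset (0,1) -> (8,8): out of bounds -> FAIL
  offset (1,1) -> (9,8): out of bounds -> FAIL
  offset (1,2) -> (9,9): out of bounds -> FAIL
All cells valid: no

Answer: no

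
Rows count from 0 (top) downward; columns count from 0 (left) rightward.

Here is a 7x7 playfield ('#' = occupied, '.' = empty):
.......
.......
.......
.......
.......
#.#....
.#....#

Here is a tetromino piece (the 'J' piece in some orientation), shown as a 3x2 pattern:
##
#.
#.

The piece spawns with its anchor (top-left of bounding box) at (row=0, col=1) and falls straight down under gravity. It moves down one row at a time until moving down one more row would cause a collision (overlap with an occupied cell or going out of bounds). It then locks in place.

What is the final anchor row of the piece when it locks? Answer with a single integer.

Spawn at (row=0, col=1). Try each row:
  row 0: fits
  row 1: fits
  row 2: fits
  row 3: fits
  row 4: blocked -> lock at row 3

Answer: 3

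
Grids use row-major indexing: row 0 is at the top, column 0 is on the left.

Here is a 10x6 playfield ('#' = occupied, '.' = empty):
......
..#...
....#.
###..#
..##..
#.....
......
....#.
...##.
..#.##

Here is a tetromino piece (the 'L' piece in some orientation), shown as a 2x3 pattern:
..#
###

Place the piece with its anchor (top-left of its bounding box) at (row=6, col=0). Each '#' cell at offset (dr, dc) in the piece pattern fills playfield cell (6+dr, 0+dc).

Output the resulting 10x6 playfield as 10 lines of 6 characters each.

Answer: ......
..#...
....#.
###..#
..##..
#.....
..#...
###.#.
...##.
..#.##

Derivation:
Fill (6+0,0+2) = (6,2)
Fill (6+1,0+0) = (7,0)
Fill (6+1,0+1) = (7,1)
Fill (6+1,0+2) = (7,2)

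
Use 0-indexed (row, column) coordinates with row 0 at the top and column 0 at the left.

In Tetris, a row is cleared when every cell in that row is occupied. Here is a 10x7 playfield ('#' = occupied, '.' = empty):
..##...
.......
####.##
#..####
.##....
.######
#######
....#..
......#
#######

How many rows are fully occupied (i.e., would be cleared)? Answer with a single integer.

Answer: 2

Derivation:
Check each row:
  row 0: 5 empty cells -> not full
  row 1: 7 empty cells -> not full
  row 2: 1 empty cell -> not full
  row 3: 2 empty cells -> not full
  row 4: 5 empty cells -> not full
  row 5: 1 empty cell -> not full
  row 6: 0 empty cells -> FULL (clear)
  row 7: 6 empty cells -> not full
  row 8: 6 empty cells -> not full
  row 9: 0 empty cells -> FULL (clear)
Total rows cleared: 2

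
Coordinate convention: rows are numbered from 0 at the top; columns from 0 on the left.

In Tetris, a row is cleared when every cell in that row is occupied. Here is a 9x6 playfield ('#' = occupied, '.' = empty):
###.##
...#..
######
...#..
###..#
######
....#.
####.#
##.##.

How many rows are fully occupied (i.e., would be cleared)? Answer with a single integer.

Check each row:
  row 0: 1 empty cell -> not full
  row 1: 5 empty cells -> not full
  row 2: 0 empty cells -> FULL (clear)
  row 3: 5 empty cells -> not full
  row 4: 2 empty cells -> not full
  row 5: 0 empty cells -> FULL (clear)
  row 6: 5 empty cells -> not full
  row 7: 1 empty cell -> not full
  row 8: 2 empty cells -> not full
Total rows cleared: 2

Answer: 2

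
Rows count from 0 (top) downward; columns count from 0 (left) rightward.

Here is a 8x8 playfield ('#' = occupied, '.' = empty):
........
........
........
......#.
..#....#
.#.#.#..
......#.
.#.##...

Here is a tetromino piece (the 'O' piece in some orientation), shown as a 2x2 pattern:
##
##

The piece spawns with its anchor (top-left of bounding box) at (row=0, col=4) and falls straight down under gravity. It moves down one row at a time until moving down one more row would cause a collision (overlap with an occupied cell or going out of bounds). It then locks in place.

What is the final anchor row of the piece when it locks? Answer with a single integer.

Spawn at (row=0, col=4). Try each row:
  row 0: fits
  row 1: fits
  row 2: fits
  row 3: fits
  row 4: blocked -> lock at row 3

Answer: 3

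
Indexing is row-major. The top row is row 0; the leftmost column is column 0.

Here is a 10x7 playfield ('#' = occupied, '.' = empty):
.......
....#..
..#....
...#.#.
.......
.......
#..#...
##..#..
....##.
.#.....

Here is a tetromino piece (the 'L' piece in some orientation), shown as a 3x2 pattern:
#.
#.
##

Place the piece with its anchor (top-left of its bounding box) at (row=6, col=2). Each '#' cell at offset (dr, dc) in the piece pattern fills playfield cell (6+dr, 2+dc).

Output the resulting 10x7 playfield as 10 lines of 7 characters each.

Fill (6+0,2+0) = (6,2)
Fill (6+1,2+0) = (7,2)
Fill (6+2,2+0) = (8,2)
Fill (6+2,2+1) = (8,3)

Answer: .......
....#..
..#....
...#.#.
.......
.......
#.##...
###.#..
..####.
.#.....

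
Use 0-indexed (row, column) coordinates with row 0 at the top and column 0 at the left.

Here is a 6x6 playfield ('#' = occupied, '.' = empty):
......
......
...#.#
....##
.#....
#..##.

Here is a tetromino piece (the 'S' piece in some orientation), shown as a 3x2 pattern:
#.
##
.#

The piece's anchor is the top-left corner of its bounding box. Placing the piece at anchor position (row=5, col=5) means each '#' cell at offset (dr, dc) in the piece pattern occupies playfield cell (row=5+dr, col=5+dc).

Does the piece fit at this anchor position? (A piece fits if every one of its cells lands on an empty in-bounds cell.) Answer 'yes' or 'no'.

Answer: no

Derivation:
Check each piece cell at anchor (5, 5):
  offset (0,0) -> (5,5): empty -> OK
  offset (1,0) -> (6,5): out of bounds -> FAIL
  offset (1,1) -> (6,6): out of bounds -> FAIL
  offset (2,1) -> (7,6): out of bounds -> FAIL
All cells valid: no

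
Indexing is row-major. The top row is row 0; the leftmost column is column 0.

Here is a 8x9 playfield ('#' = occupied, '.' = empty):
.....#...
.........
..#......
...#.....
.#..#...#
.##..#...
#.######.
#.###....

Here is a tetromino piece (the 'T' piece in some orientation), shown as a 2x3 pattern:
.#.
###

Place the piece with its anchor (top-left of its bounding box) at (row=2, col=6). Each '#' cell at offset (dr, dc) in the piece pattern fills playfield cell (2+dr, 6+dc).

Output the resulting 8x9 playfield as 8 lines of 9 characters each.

Answer: .....#...
.........
..#....#.
...#..###
.#..#...#
.##..#...
#.######.
#.###....

Derivation:
Fill (2+0,6+1) = (2,7)
Fill (2+1,6+0) = (3,6)
Fill (2+1,6+1) = (3,7)
Fill (2+1,6+2) = (3,8)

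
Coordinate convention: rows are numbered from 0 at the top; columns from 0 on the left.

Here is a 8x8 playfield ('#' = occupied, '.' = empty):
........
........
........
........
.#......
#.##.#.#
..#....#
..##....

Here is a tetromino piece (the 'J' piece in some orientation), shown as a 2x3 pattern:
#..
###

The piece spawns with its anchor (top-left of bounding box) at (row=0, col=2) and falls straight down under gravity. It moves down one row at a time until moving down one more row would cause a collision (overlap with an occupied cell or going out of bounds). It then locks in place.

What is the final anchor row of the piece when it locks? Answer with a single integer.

Spawn at (row=0, col=2). Try each row:
  row 0: fits
  row 1: fits
  row 2: fits
  row 3: fits
  row 4: blocked -> lock at row 3

Answer: 3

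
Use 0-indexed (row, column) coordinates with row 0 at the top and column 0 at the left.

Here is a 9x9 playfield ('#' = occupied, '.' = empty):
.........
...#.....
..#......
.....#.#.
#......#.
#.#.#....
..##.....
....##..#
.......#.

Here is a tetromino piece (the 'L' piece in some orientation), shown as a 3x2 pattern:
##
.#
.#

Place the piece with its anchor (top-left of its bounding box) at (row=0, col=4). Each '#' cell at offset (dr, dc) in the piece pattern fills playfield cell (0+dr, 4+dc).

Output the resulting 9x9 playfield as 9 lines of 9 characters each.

Answer: ....##...
...#.#...
..#..#...
.....#.#.
#......#.
#.#.#....
..##.....
....##..#
.......#.

Derivation:
Fill (0+0,4+0) = (0,4)
Fill (0+0,4+1) = (0,5)
Fill (0+1,4+1) = (1,5)
Fill (0+2,4+1) = (2,5)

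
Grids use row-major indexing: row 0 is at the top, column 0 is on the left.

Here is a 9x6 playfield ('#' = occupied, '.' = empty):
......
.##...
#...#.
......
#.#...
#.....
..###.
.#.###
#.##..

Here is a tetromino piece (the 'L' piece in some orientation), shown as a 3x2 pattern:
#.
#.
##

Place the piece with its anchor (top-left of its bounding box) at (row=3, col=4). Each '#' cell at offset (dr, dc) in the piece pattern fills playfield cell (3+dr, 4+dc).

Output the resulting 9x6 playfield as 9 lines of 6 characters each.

Answer: ......
.##...
#...#.
....#.
#.#.#.
#...##
..###.
.#.###
#.##..

Derivation:
Fill (3+0,4+0) = (3,4)
Fill (3+1,4+0) = (4,4)
Fill (3+2,4+0) = (5,4)
Fill (3+2,4+1) = (5,5)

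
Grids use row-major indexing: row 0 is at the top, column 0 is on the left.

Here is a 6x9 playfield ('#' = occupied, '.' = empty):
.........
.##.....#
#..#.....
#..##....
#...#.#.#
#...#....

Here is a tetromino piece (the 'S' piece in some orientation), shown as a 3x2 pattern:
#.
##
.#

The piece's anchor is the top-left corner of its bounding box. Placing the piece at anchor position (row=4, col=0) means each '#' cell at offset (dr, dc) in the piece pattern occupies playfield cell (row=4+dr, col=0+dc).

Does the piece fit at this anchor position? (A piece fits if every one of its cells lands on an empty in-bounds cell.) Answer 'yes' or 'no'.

Check each piece cell at anchor (4, 0):
  offset (0,0) -> (4,0): occupied ('#') -> FAIL
  offset (1,0) -> (5,0): occupied ('#') -> FAIL
  offset (1,1) -> (5,1): empty -> OK
  offset (2,1) -> (6,1): out of bounds -> FAIL
All cells valid: no

Answer: no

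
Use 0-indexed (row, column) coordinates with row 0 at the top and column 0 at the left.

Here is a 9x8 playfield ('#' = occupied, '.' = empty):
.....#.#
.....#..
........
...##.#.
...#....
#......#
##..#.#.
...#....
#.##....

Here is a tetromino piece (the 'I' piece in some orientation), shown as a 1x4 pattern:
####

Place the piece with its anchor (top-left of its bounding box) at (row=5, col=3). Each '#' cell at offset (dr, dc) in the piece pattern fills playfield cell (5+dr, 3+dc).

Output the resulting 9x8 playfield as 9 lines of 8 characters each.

Fill (5+0,3+0) = (5,3)
Fill (5+0,3+1) = (5,4)
Fill (5+0,3+2) = (5,5)
Fill (5+0,3+3) = (5,6)

Answer: .....#.#
.....#..
........
...##.#.
...#....
#..#####
##..#.#.
...#....
#.##....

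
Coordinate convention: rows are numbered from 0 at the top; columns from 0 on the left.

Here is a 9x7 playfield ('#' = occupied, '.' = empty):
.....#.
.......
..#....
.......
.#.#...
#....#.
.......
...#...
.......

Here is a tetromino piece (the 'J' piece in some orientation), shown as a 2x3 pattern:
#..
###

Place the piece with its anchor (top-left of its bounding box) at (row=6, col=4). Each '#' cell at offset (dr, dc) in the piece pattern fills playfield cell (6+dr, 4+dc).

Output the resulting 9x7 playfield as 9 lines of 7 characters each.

Answer: .....#.
.......
..#....
.......
.#.#...
#....#.
....#..
...####
.......

Derivation:
Fill (6+0,4+0) = (6,4)
Fill (6+1,4+0) = (7,4)
Fill (6+1,4+1) = (7,5)
Fill (6+1,4+2) = (7,6)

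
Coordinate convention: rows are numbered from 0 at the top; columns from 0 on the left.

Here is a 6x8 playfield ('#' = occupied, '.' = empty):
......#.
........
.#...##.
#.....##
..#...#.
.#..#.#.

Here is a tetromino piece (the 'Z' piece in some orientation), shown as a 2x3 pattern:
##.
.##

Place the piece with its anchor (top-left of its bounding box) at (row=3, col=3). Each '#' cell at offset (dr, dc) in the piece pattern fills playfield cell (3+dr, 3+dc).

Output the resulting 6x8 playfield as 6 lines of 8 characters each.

Fill (3+0,3+0) = (3,3)
Fill (3+0,3+1) = (3,4)
Fill (3+1,3+1) = (4,4)
Fill (3+1,3+2) = (4,5)

Answer: ......#.
........
.#...##.
#..##.##
..#.###.
.#..#.#.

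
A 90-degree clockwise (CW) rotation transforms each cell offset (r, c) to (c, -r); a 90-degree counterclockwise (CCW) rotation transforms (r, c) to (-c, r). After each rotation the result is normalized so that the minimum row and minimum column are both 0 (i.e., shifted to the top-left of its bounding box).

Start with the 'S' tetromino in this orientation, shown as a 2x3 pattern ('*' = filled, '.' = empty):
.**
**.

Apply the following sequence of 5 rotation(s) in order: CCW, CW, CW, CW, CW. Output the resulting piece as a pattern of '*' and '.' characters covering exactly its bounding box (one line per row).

Start:
.**
**.
After rotation 1 (CCW):
*.
**
.*
After rotation 2 (CW):
.**
**.
After rotation 3 (CW):
*.
**
.*
After rotation 4 (CW):
.**
**.
After rotation 5 (CW):
*.
**
.*

Answer: *.
**
.*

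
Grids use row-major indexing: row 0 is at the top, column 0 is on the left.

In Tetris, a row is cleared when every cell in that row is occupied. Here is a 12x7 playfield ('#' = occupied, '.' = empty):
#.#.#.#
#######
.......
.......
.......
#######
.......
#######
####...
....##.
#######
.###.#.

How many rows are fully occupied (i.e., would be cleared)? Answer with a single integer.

Check each row:
  row 0: 3 empty cells -> not full
  row 1: 0 empty cells -> FULL (clear)
  row 2: 7 empty cells -> not full
  row 3: 7 empty cells -> not full
  row 4: 7 empty cells -> not full
  row 5: 0 empty cells -> FULL (clear)
  row 6: 7 empty cells -> not full
  row 7: 0 empty cells -> FULL (clear)
  row 8: 3 empty cells -> not full
  row 9: 5 empty cells -> not full
  row 10: 0 empty cells -> FULL (clear)
  row 11: 3 empty cells -> not full
Total rows cleared: 4

Answer: 4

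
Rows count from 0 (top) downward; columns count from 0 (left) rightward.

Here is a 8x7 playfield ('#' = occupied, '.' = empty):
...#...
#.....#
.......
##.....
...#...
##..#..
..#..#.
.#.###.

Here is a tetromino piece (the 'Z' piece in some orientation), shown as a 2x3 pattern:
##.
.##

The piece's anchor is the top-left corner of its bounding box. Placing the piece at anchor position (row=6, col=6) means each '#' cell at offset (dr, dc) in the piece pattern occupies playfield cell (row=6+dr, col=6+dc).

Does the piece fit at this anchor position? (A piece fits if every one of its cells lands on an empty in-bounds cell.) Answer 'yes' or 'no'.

Answer: no

Derivation:
Check each piece cell at anchor (6, 6):
  offset (0,0) -> (6,6): empty -> OK
  offset (0,1) -> (6,7): out of bounds -> FAIL
  offset (1,1) -> (7,7): out of bounds -> FAIL
  offset (1,2) -> (7,8): out of bounds -> FAIL
All cells valid: no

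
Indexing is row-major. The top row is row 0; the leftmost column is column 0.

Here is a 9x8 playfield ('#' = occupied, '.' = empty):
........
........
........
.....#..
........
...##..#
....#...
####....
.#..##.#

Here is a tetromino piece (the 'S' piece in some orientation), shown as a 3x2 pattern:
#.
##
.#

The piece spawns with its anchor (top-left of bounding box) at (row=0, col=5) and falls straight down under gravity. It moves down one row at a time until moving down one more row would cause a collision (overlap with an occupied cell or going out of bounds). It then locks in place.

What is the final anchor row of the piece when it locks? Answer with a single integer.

Spawn at (row=0, col=5). Try each row:
  row 0: fits
  row 1: fits
  row 2: blocked -> lock at row 1

Answer: 1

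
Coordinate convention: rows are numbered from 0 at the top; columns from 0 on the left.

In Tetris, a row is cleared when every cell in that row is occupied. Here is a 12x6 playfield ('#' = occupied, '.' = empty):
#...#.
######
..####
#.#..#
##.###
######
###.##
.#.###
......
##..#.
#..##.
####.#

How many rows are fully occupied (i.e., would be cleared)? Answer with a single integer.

Answer: 2

Derivation:
Check each row:
  row 0: 4 empty cells -> not full
  row 1: 0 empty cells -> FULL (clear)
  row 2: 2 empty cells -> not full
  row 3: 3 empty cells -> not full
  row 4: 1 empty cell -> not full
  row 5: 0 empty cells -> FULL (clear)
  row 6: 1 empty cell -> not full
  row 7: 2 empty cells -> not full
  row 8: 6 empty cells -> not full
  row 9: 3 empty cells -> not full
  row 10: 3 empty cells -> not full
  row 11: 1 empty cell -> not full
Total rows cleared: 2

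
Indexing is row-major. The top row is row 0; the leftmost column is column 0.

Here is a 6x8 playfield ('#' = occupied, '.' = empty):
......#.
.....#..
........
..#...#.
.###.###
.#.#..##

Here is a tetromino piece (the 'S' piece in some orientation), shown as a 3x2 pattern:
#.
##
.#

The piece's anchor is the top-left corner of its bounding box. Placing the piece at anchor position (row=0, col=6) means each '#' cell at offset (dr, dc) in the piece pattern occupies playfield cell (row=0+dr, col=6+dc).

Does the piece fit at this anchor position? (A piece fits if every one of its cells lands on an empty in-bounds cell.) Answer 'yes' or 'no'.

Check each piece cell at anchor (0, 6):
  offset (0,0) -> (0,6): occupied ('#') -> FAIL
  offset (1,0) -> (1,6): empty -> OK
  offset (1,1) -> (1,7): empty -> OK
  offset (2,1) -> (2,7): empty -> OK
All cells valid: no

Answer: no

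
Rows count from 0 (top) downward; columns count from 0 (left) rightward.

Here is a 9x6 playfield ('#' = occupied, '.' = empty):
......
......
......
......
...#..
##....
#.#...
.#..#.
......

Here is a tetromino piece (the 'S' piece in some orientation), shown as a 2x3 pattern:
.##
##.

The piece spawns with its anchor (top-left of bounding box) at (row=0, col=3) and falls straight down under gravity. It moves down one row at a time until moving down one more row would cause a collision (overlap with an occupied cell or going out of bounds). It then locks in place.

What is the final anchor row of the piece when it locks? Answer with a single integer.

Answer: 2

Derivation:
Spawn at (row=0, col=3). Try each row:
  row 0: fits
  row 1: fits
  row 2: fits
  row 3: blocked -> lock at row 2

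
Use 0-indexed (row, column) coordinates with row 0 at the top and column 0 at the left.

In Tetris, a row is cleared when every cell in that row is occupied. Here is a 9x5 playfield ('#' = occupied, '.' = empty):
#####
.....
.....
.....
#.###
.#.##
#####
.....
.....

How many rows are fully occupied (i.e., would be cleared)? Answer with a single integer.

Check each row:
  row 0: 0 empty cells -> FULL (clear)
  row 1: 5 empty cells -> not full
  row 2: 5 empty cells -> not full
  row 3: 5 empty cells -> not full
  row 4: 1 empty cell -> not full
  row 5: 2 empty cells -> not full
  row 6: 0 empty cells -> FULL (clear)
  row 7: 5 empty cells -> not full
  row 8: 5 empty cells -> not full
Total rows cleared: 2

Answer: 2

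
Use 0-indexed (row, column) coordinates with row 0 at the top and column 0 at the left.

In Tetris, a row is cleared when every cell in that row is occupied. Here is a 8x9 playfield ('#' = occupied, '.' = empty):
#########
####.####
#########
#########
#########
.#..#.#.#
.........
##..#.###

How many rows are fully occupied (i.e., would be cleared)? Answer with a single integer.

Check each row:
  row 0: 0 empty cells -> FULL (clear)
  row 1: 1 empty cell -> not full
  row 2: 0 empty cells -> FULL (clear)
  row 3: 0 empty cells -> FULL (clear)
  row 4: 0 empty cells -> FULL (clear)
  row 5: 5 empty cells -> not full
  row 6: 9 empty cells -> not full
  row 7: 3 empty cells -> not full
Total rows cleared: 4

Answer: 4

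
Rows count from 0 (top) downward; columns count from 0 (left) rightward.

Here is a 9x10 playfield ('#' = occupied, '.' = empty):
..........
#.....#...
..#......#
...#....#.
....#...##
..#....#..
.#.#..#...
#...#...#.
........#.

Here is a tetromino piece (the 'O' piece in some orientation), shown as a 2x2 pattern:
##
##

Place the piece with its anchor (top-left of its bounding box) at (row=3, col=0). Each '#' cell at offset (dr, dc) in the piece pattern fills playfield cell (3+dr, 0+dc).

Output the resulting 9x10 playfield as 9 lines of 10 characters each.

Fill (3+0,0+0) = (3,0)
Fill (3+0,0+1) = (3,1)
Fill (3+1,0+0) = (4,0)
Fill (3+1,0+1) = (4,1)

Answer: ..........
#.....#...
..#......#
##.#....#.
##..#...##
..#....#..
.#.#..#...
#...#...#.
........#.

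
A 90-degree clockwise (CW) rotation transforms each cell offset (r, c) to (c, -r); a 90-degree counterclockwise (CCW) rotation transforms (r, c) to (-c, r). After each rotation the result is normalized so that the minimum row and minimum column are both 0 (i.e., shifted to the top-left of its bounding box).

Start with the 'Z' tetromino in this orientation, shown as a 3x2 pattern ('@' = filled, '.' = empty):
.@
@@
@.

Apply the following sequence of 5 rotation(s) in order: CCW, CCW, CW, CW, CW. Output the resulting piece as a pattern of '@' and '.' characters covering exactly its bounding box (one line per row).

Start:
.@
@@
@.
After rotation 1 (CCW):
@@.
.@@
After rotation 2 (CCW):
.@
@@
@.
After rotation 3 (CW):
@@.
.@@
After rotation 4 (CW):
.@
@@
@.
After rotation 5 (CW):
@@.
.@@

Answer: @@.
.@@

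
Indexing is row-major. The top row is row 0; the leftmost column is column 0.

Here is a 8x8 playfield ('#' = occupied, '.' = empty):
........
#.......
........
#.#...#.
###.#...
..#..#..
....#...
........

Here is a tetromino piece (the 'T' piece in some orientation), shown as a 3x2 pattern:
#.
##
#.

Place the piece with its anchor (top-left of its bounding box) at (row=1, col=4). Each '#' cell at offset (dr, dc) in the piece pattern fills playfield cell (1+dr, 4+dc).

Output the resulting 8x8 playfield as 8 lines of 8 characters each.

Answer: ........
#...#...
....##..
#.#.#.#.
###.#...
..#..#..
....#...
........

Derivation:
Fill (1+0,4+0) = (1,4)
Fill (1+1,4+0) = (2,4)
Fill (1+1,4+1) = (2,5)
Fill (1+2,4+0) = (3,4)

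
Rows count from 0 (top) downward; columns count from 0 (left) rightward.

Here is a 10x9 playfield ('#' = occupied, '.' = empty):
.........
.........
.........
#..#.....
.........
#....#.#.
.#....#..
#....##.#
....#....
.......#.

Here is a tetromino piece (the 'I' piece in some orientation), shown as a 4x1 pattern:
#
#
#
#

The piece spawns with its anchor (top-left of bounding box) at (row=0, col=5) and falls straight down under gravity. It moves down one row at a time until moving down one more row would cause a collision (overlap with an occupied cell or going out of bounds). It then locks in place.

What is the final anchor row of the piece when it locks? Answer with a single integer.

Spawn at (row=0, col=5). Try each row:
  row 0: fits
  row 1: fits
  row 2: blocked -> lock at row 1

Answer: 1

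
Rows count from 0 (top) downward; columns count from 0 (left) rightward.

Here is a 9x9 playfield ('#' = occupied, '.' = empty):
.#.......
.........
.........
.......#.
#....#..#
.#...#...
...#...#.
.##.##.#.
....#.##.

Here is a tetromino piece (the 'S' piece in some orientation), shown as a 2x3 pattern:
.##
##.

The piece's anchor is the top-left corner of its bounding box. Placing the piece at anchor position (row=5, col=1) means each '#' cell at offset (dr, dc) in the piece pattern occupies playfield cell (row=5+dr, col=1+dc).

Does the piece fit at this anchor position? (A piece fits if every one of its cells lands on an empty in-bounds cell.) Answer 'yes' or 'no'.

Check each piece cell at anchor (5, 1):
  offset (0,1) -> (5,2): empty -> OK
  offset (0,2) -> (5,3): empty -> OK
  offset (1,0) -> (6,1): empty -> OK
  offset (1,1) -> (6,2): empty -> OK
All cells valid: yes

Answer: yes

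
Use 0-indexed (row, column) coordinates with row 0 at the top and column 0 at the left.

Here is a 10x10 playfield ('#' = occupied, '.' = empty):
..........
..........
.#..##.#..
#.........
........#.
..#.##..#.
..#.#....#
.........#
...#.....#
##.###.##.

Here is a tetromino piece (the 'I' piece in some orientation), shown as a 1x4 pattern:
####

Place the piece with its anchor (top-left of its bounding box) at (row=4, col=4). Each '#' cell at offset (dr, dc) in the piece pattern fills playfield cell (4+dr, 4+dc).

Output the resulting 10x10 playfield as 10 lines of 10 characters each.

Fill (4+0,4+0) = (4,4)
Fill (4+0,4+1) = (4,5)
Fill (4+0,4+2) = (4,6)
Fill (4+0,4+3) = (4,7)

Answer: ..........
..........
.#..##.#..
#.........
....#####.
..#.##..#.
..#.#....#
.........#
...#.....#
##.###.##.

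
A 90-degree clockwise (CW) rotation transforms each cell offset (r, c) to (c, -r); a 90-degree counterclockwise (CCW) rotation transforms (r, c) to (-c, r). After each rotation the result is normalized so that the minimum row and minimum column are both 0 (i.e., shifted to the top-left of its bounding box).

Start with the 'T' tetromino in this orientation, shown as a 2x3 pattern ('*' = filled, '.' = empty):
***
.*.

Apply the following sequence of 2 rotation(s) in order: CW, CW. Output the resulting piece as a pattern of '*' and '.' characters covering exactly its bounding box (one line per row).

Answer: .*.
***

Derivation:
Start:
***
.*.
After rotation 1 (CW):
.*
**
.*
After rotation 2 (CW):
.*.
***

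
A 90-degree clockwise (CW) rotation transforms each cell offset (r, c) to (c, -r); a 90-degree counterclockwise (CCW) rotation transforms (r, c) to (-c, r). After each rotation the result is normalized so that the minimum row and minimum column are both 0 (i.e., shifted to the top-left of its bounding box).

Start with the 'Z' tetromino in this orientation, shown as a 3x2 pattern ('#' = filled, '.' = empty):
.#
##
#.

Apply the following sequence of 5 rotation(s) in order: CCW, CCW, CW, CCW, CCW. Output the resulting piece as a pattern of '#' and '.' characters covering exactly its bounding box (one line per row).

Start:
.#
##
#.
After rotation 1 (CCW):
##.
.##
After rotation 2 (CCW):
.#
##
#.
After rotation 3 (CW):
##.
.##
After rotation 4 (CCW):
.#
##
#.
After rotation 5 (CCW):
##.
.##

Answer: ##.
.##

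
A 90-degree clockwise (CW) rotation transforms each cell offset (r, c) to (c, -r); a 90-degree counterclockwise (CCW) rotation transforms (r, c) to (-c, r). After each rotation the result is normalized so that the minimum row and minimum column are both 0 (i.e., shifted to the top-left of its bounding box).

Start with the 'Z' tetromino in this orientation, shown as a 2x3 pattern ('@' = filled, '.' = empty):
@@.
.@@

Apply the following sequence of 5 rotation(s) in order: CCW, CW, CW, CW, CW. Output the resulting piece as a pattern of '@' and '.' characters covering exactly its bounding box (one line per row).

Start:
@@.
.@@
After rotation 1 (CCW):
.@
@@
@.
After rotation 2 (CW):
@@.
.@@
After rotation 3 (CW):
.@
@@
@.
After rotation 4 (CW):
@@.
.@@
After rotation 5 (CW):
.@
@@
@.

Answer: .@
@@
@.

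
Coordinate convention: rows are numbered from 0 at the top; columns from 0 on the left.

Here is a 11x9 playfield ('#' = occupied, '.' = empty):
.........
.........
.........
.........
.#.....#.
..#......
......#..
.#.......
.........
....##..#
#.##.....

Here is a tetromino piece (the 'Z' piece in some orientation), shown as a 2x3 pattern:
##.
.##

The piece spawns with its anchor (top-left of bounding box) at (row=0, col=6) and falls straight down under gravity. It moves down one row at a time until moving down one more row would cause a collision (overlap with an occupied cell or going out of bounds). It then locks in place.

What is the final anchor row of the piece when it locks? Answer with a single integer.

Spawn at (row=0, col=6). Try each row:
  row 0: fits
  row 1: fits
  row 2: fits
  row 3: blocked -> lock at row 2

Answer: 2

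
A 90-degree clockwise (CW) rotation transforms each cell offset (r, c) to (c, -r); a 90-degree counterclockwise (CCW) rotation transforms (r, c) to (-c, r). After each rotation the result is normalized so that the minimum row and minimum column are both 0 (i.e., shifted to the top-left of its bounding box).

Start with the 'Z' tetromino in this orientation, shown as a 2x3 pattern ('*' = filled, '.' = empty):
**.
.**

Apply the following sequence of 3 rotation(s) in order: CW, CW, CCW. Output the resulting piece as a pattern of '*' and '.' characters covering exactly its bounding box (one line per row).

Start:
**.
.**
After rotation 1 (CW):
.*
**
*.
After rotation 2 (CW):
**.
.**
After rotation 3 (CCW):
.*
**
*.

Answer: .*
**
*.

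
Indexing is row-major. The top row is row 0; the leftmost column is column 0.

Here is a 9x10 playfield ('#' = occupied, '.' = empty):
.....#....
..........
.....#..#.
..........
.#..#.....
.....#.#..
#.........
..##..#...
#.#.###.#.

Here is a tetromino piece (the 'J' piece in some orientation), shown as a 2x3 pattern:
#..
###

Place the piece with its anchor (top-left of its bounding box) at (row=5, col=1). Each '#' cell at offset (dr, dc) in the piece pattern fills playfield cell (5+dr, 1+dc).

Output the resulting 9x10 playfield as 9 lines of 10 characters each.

Fill (5+0,1+0) = (5,1)
Fill (5+1,1+0) = (6,1)
Fill (5+1,1+1) = (6,2)
Fill (5+1,1+2) = (6,3)

Answer: .....#....
..........
.....#..#.
..........
.#..#.....
.#...#.#..
####......
..##..#...
#.#.###.#.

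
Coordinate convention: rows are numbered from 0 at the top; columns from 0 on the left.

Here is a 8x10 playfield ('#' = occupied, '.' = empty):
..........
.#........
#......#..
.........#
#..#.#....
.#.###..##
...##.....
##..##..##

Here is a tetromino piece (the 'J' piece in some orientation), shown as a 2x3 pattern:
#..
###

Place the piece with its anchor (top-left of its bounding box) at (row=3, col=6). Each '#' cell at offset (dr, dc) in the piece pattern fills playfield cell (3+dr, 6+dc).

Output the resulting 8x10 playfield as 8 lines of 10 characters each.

Fill (3+0,6+0) = (3,6)
Fill (3+1,6+0) = (4,6)
Fill (3+1,6+1) = (4,7)
Fill (3+1,6+2) = (4,8)

Answer: ..........
.#........
#......#..
......#..#
#..#.####.
.#.###..##
...##.....
##..##..##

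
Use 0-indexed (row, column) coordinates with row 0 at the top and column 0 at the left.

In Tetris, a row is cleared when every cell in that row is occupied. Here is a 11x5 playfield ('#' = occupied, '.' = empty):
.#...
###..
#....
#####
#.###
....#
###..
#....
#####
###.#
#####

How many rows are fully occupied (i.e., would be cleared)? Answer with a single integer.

Answer: 3

Derivation:
Check each row:
  row 0: 4 empty cells -> not full
  row 1: 2 empty cells -> not full
  row 2: 4 empty cells -> not full
  row 3: 0 empty cells -> FULL (clear)
  row 4: 1 empty cell -> not full
  row 5: 4 empty cells -> not full
  row 6: 2 empty cells -> not full
  row 7: 4 empty cells -> not full
  row 8: 0 empty cells -> FULL (clear)
  row 9: 1 empty cell -> not full
  row 10: 0 empty cells -> FULL (clear)
Total rows cleared: 3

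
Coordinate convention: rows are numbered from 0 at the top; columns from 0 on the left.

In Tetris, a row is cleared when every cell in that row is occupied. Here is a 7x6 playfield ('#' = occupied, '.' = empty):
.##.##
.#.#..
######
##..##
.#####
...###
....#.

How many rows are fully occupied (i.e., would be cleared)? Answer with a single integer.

Check each row:
  row 0: 2 empty cells -> not full
  row 1: 4 empty cells -> not full
  row 2: 0 empty cells -> FULL (clear)
  row 3: 2 empty cells -> not full
  row 4: 1 empty cell -> not full
  row 5: 3 empty cells -> not full
  row 6: 5 empty cells -> not full
Total rows cleared: 1

Answer: 1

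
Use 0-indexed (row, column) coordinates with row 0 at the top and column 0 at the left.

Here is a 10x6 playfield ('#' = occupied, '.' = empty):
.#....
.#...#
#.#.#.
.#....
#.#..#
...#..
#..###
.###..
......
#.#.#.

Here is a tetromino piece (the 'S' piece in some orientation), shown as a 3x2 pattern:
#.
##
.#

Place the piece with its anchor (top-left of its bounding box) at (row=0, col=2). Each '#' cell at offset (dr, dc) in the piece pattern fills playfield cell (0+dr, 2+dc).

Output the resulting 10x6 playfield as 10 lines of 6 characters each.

Answer: .##...
.###.#
#.###.
.#....
#.#..#
...#..
#..###
.###..
......
#.#.#.

Derivation:
Fill (0+0,2+0) = (0,2)
Fill (0+1,2+0) = (1,2)
Fill (0+1,2+1) = (1,3)
Fill (0+2,2+1) = (2,3)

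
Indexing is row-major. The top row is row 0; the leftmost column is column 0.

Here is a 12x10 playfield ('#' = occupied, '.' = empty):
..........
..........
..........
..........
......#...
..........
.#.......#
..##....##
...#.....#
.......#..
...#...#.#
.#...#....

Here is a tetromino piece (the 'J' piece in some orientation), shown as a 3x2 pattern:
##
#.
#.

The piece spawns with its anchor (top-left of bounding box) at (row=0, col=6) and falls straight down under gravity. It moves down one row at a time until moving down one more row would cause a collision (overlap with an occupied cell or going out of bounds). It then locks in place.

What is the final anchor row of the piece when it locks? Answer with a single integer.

Answer: 1

Derivation:
Spawn at (row=0, col=6). Try each row:
  row 0: fits
  row 1: fits
  row 2: blocked -> lock at row 1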